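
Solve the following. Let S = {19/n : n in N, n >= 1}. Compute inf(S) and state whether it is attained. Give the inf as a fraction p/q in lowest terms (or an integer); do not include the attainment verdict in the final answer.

Analysis:
- Values: 19, 19/2, 19/3, 19/4, ... strictly decreasing.
- The maximum is 19 (n=1); sup = 19 (attained).
- The set is bounded below by 0; 19/n -> 0 so 0 is the greatest lower bound.
- 0 is not in the set, so inf = 0 is not attained.
Conclusion: inf(S) = 0, not attained in S.

0


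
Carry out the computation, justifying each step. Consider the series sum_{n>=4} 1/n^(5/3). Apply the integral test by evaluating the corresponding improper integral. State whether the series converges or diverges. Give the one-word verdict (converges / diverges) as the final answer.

Let f(x) = x^(-5/3). Then f is positive, continuous, and decreasing on [4, infinity), so the integral test applies.
Compute the improper integral int_{4}^infinity f(x) dx:
  antiderivative F(x) = -3/(2*x^(2/3)).
  As x -> infinity, F(x) -> 0 (since p = 5/3 > 1).
  So int = F(infinity) - F(4) = 0 - (-3*2^(2/3)/8) = 3*2^(2/3)/8.
  Finite, so by the integral test, the series converges.

converges


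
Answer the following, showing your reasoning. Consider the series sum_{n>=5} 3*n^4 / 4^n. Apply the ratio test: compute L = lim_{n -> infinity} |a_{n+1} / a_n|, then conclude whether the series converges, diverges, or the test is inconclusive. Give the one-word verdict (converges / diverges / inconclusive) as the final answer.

Let a_n denote the general term. Form the ratio a_{n+1}/a_n and simplify:
a_{n+1}/a_n = (n + 1)^4/(4*n^4)
Take the limit as n -> infinity: L = 1/4.
Since L = 1/4 < 1, the ratio test implies the series converges.

converges


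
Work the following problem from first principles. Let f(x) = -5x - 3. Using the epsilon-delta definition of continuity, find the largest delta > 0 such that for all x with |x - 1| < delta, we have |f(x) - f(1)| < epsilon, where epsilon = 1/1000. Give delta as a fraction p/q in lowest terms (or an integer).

We compute f(1) = -5*(1) - 3 = -8.
|f(x) - f(1)| = |-5x - 3 - (-8)| = |-5(x - 1)| = 5|x - 1|.
We need 5|x - 1| < 1/1000, i.e. |x - 1| < 1/1000 / 5 = 1/5000.
So any delta <= 1/5000 works. Conversely, if delta > 1/5000, then x = 1 + 1/5000 satisfies |x - 1| = 1/5000 < delta but |f(x) - f(1)| = 5 * 1/5000 = 1/1000, which is not < 1/1000; so no larger delta works.
Hence the largest such delta is 1/5000.

1/5000


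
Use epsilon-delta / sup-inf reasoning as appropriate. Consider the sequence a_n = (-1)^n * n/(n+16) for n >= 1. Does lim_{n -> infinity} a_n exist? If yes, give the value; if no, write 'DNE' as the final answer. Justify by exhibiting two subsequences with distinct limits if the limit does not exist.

Examine the behaviour of a_n along subsequences.
a_{2k} = 2k/(2k+16) -> 1. a_{2k+1} = -(2k+1)/(2k+17) -> -1.
Since these two subsequential limits are 1 and -1, distinct, the full sequence cannot converge (a convergent sequence has all subsequences tending to the same limit). So lim a_n does not exist.

DNE


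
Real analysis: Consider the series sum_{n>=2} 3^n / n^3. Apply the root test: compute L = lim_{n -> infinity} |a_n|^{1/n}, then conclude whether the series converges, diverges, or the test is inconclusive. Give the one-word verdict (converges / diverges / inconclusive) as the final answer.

Let a_n denote the general term. Form |a_n|^(1/n) and simplify:
|a_n|^(1/n) = 3/n^(3/n)
Take the limit as n -> infinity: L = 3.
Since L = 3 > 1, the root test implies divergence.

diverges


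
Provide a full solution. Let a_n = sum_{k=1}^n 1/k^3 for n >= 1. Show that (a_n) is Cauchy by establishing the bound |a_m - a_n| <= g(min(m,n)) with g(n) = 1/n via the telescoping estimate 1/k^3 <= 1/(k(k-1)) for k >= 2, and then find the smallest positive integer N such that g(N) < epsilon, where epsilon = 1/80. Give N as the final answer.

For m > n >= 1: |a_m - a_n| = sum_{k=n+1}^m 1/k^3.
Use 1/k^3 <= 1/(k(k-1)) = 1/(k-1) - 1/k for k >= 2 (which holds since k^3 >= k^2 >= k(k-1) for k >= 2):
sum_{k=n+1}^m 1/k^3 <= sum_{k=n+1}^m (1/(k-1) - 1/k) = 1/n - 1/m <= 1/n.
By symmetry the same bound holds with n,m swapped, so |a_m - a_n| <= 1/min(m,n) = g(min(m,n)). Since g(n) -> 0, (a_n) is Cauchy.
Now solve g(N) < 1/80: 1/N < 1/80 <=> N > 1/(1/80) = 80.
The smallest integer strictly greater than 80 is N = 81.
Check: g(81) = 1/81 < 1/80; g(80) = 1/80 >= 1/80. So N = 81.

81


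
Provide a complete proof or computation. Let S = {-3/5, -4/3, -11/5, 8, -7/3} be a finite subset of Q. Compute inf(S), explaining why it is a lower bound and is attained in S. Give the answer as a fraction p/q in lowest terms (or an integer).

S is finite, so inf(S) = min(S).
Sorted increasing:
-7/3, -11/5, -4/3, -3/5, 8
The extremum is -7/3.
For every x in S, x >= -7/3. And -7/3 is in S, so it is attained.
Therefore inf(S) = -7/3.

-7/3


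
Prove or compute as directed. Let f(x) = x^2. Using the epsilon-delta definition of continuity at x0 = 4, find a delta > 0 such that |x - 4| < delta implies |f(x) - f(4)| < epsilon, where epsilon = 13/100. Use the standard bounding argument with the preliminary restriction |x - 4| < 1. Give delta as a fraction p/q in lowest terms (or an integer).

Factor: |x^2 - (4)^2| = |x - 4| * |x + 4|.
Impose |x - 4| < 1 first. Then |x + 4| = |(x - 4) + 2*(4)| <= |x - 4| + 2*|4| < 1 + 8 = 9.
So |x^2 - (4)^2| < delta * 9.
We need delta * 9 <= 13/100, i.e. delta <= 13/100/9 = 13/900.
Since 13/900 < 1, this is tighter than 1; take delta = 13/900.
So delta = 13/900 works.

13/900


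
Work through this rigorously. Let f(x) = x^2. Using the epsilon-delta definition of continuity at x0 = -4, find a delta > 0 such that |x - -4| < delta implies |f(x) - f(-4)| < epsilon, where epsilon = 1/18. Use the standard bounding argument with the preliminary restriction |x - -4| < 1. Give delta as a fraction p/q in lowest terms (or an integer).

Factor: |x^2 - (-4)^2| = |x - -4| * |x + -4|.
Impose |x - -4| < 1 first. Then |x + -4| = |(x - -4) + 2*(-4)| <= |x - -4| + 2*|-4| < 1 + 8 = 9.
So |x^2 - (-4)^2| < delta * 9.
We need delta * 9 <= 1/18, i.e. delta <= 1/18/9 = 1/162.
Since 1/162 < 1, this is tighter than 1; take delta = 1/162.
So delta = 1/162 works.

1/162


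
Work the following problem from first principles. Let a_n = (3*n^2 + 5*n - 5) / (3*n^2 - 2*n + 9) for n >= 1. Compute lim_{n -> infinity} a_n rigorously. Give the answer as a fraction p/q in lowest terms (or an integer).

Divide numerator and denominator by n^2, the highest power:
numerator / n^2 = 3 + 5/n - 5/n^2
denominator / n^2 = 3 - 2/n + 9/n^2
As n -> infinity, all terms of the form c/n^k (k >= 1) tend to 0.
So numerator / n^2 -> 3 and denominator / n^2 -> 3.
Therefore lim a_n = 1.

1


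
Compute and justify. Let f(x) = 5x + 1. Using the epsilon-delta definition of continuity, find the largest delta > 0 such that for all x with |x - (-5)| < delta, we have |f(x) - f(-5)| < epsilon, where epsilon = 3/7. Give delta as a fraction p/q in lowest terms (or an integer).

We compute f(-5) = 5*(-5) + 1 = -24.
|f(x) - f(-5)| = |5x + 1 - (-24)| = |5(x - (-5))| = 5|x - (-5)|.
We need 5|x - (-5)| < 3/7, i.e. |x - (-5)| < 3/7 / 5 = 3/35.
So any delta <= 3/35 works. Conversely, if delta > 3/35, then x = -5 + 3/35 satisfies |x - (-5)| = 3/35 < delta but |f(x) - f(-5)| = 5 * 3/35 = 3/7, which is not < 3/7; so no larger delta works.
Hence the largest such delta is 3/35.

3/35


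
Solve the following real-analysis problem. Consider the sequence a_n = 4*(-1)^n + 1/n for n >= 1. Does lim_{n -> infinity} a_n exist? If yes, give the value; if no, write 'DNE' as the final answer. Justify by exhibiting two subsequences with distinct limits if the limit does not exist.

Examine the behaviour of a_n along subsequences.
a_{2k} = 4 + 1/(2k) -> 4. a_{2k+1} = -4 + 1/(2k+1) -> -4.
Since these two subsequential limits are 4 and -4, distinct, the full sequence cannot converge (a convergent sequence has all subsequences tending to the same limit). So lim a_n does not exist.

DNE


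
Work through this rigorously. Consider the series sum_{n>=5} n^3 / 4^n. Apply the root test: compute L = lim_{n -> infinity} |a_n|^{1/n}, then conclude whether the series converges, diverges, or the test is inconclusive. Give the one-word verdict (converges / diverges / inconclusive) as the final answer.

Let a_n denote the general term. Form |a_n|^(1/n) and simplify:
|a_n|^(1/n) = n^(3/n)/4
Take the limit as n -> infinity: L = 1/4.
Since L = 1/4 < 1, the root test implies convergence.

converges


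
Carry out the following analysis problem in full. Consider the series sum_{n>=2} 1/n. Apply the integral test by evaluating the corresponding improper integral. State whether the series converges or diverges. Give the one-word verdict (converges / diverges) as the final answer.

Let f(x) = 1/x. Then f is positive, continuous, and decreasing on [2, infinity), so the integral test applies.
Compute the improper integral int_{2}^infinity f(x) dx:
  antiderivative F(x) = log(x).
  As x -> infinity, log(x) -> infinity.
  So int = infinity - log(2) = infinity. By the integral test, the series diverges.

diverges


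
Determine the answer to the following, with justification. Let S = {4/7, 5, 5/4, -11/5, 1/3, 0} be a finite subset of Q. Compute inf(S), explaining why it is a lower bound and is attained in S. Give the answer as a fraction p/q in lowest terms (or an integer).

S is finite, so inf(S) = min(S).
Sorted increasing:
-11/5, 0, 1/3, 4/7, 5/4, 5
The extremum is -11/5.
For every x in S, x >= -11/5. And -11/5 is in S, so it is attained.
Therefore inf(S) = -11/5.

-11/5


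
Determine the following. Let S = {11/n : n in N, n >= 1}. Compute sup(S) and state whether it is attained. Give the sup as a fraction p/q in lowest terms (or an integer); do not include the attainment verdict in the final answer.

Analysis:
- Values: 11, 11/2, 11/3, 11/4, ... strictly decreasing.
- The maximum is 11 (n=1); sup = 11 (attained).
- The set is bounded below by 0; 11/n -> 0 so 0 is the greatest lower bound.
- 0 is not in the set, so inf = 0 is not attained.
Conclusion: sup(S) = 11, attained in S.

11


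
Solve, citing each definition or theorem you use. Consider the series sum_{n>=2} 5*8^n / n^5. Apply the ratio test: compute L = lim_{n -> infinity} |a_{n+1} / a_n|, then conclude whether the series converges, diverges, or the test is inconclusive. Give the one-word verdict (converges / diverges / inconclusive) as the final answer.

Let a_n denote the general term. Form the ratio a_{n+1}/a_n and simplify:
a_{n+1}/a_n = 8*n^5/(n + 1)^5
Take the limit as n -> infinity: L = 8.
Since L = 8 > 1 (or L = infinity), the ratio test implies the series diverges.

diverges


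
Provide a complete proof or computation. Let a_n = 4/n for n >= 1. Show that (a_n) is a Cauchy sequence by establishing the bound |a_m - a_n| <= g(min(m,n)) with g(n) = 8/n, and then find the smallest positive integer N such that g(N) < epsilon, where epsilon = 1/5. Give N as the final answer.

For any m, n >= 1, by the triangle inequality:
|a_m - a_n| = |4/m - 4/n| <= 4*1/m + 4*1/n <= 8/min(m,n).
So g(n) = 8/n bounds the Cauchy difference. Since g(n) -> 0, (a_n) is Cauchy.
Now solve g(N) < 1/5: 8/N < 1/5 <=> N > 8 / (1/5) = 40.
The smallest integer strictly greater than 40 is N = 41.
Check: g(41) = 8/41 = 8/41 < 1/5; g(40) = 1/5 >= 1/5. So N = 41.

41


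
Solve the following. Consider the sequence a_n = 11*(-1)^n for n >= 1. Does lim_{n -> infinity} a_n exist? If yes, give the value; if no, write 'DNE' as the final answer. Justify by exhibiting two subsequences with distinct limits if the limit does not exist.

Examine the behaviour of a_n along subsequences.
Even-n subsequence a_{2k} = 11 -> 11. Odd-n subsequence a_{2k+1} = -11 -> -11.
Since these two subsequential limits are 11 and -11, distinct, the full sequence cannot converge (a convergent sequence has all subsequences tending to the same limit). So lim a_n does not exist.

DNE


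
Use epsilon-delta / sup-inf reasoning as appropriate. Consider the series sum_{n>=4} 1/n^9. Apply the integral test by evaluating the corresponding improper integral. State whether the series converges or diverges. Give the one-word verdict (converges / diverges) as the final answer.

Let f(x) = x^(-9). Then f is positive, continuous, and decreasing on [4, infinity), so the integral test applies.
Compute the improper integral int_{4}^infinity f(x) dx:
  antiderivative F(x) = -1/(8*x^8).
  As x -> infinity, F(x) -> 0 (since p = 9 > 1).
  So int = F(infinity) - F(4) = 0 - (-1/524288) = 1/524288.
  Finite, so by the integral test, the series converges.

converges


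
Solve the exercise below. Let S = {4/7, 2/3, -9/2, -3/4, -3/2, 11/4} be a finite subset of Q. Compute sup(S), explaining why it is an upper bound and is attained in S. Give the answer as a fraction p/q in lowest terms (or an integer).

S is finite, so sup(S) = max(S).
Sorted decreasing:
11/4, 2/3, 4/7, -3/4, -3/2, -9/2
The extremum is 11/4.
For every x in S, x <= 11/4. And 11/4 is in S, so it is attained.
Therefore sup(S) = 11/4.

11/4


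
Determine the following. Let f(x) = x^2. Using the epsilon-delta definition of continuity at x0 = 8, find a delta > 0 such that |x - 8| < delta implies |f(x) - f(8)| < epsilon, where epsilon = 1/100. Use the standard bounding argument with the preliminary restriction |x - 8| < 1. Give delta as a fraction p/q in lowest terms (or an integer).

Factor: |x^2 - (8)^2| = |x - 8| * |x + 8|.
Impose |x - 8| < 1 first. Then |x + 8| = |(x - 8) + 2*(8)| <= |x - 8| + 2*|8| < 1 + 16 = 17.
So |x^2 - (8)^2| < delta * 17.
We need delta * 17 <= 1/100, i.e. delta <= 1/100/17 = 1/1700.
Since 1/1700 < 1, this is tighter than 1; take delta = 1/1700.
So delta = 1/1700 works.

1/1700


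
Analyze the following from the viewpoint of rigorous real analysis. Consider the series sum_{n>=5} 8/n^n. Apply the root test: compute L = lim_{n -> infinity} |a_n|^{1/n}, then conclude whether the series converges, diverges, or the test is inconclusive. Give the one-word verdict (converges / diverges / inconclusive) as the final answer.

Let a_n denote the general term. Form |a_n|^(1/n) and simplify:
|a_n|^(1/n) = 2^(3/n)/n
Take the limit as n -> infinity: L = 0.
Since L = 0 < 1, the root test implies convergence.

converges


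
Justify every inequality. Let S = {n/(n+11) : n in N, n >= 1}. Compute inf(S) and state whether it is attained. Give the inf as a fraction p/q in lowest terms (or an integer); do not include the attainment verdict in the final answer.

Analysis:
- Values: 1/12, 2/13, 3/14, 4/15, ... strictly increasing.
- Minimum is 1/12 (n=1); inf = 1/12 (attained).
- n/(n+11) = 1 - 11/(n+11) -> 1 from below as n -> infinity, and never equals 1.
- So sup = 1 (not attained).
Conclusion: inf(S) = 1/12, attained in S.

1/12


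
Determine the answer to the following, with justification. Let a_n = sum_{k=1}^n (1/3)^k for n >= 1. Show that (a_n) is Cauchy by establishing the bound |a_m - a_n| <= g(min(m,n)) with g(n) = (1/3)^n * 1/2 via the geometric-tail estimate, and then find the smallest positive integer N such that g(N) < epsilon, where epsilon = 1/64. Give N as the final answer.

For m > n >= 1: |a_m - a_n| = sum_{k=n+1}^m (1/3)^k < sum_{k=n+1}^infinity (1/3)^k = (1/3)^(n+1) / (1 - 1/3) = (1/3)^n * (1/3) * (3/2) = (1/3)^n * 1/2.
So g(n) = (1/3)^n / 2. Since g(n) -> 0, (a_n) is Cauchy.
Now solve g(N) < 1/64: (1/3)^N / 2 < 1/64 <=> 3^N > 1 / (2 * 1/64) = 32.
Check powers of 3: 3^3 = 27 <= 32, 3^4 = 81 > 32.
So the smallest such N is 4. Check: g(4) = 1/(2 * 81) = 1/162 < 1/64.

4


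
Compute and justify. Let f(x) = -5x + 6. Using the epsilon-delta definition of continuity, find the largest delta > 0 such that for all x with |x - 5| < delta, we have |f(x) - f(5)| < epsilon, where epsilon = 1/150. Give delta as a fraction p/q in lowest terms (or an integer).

We compute f(5) = -5*(5) + 6 = -19.
|f(x) - f(5)| = |-5x + 6 - (-19)| = |-5(x - 5)| = 5|x - 5|.
We need 5|x - 5| < 1/150, i.e. |x - 5| < 1/150 / 5 = 1/750.
So any delta <= 1/750 works. Conversely, if delta > 1/750, then x = 5 + 1/750 satisfies |x - 5| = 1/750 < delta but |f(x) - f(5)| = 5 * 1/750 = 1/150, which is not < 1/150; so no larger delta works.
Hence the largest such delta is 1/750.

1/750


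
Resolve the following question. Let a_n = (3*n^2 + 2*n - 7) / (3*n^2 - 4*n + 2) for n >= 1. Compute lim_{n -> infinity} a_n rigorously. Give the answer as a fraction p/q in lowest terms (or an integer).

Divide numerator and denominator by n^2, the highest power:
numerator / n^2 = 3 + 2/n - 7/n^2
denominator / n^2 = 3 - 4/n + 2/n^2
As n -> infinity, all terms of the form c/n^k (k >= 1) tend to 0.
So numerator / n^2 -> 3 and denominator / n^2 -> 3.
Therefore lim a_n = 1.

1


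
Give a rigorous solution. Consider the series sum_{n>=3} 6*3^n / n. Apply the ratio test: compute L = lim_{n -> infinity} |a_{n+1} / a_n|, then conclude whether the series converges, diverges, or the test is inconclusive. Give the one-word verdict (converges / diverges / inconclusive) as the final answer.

Let a_n denote the general term. Form the ratio a_{n+1}/a_n and simplify:
a_{n+1}/a_n = 3*n/(n + 1)
Take the limit as n -> infinity: L = 3.
Since L = 3 > 1 (or L = infinity), the ratio test implies the series diverges.

diverges


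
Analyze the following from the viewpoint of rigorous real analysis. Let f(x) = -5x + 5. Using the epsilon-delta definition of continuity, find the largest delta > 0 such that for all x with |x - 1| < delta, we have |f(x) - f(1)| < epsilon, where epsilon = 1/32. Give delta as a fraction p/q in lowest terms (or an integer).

We compute f(1) = -5*(1) + 5 = 0.
|f(x) - f(1)| = |-5x + 5 - (0)| = |-5(x - 1)| = 5|x - 1|.
We need 5|x - 1| < 1/32, i.e. |x - 1| < 1/32 / 5 = 1/160.
So any delta <= 1/160 works. Conversely, if delta > 1/160, then x = 1 + 1/160 satisfies |x - 1| = 1/160 < delta but |f(x) - f(1)| = 5 * 1/160 = 1/32, which is not < 1/32; so no larger delta works.
Hence the largest such delta is 1/160.

1/160


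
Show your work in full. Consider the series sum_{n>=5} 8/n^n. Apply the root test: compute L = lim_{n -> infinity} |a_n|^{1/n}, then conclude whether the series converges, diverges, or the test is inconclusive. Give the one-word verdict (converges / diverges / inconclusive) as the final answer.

Let a_n denote the general term. Form |a_n|^(1/n) and simplify:
|a_n|^(1/n) = 2^(3/n)/n
Take the limit as n -> infinity: L = 0.
Since L = 0 < 1, the root test implies convergence.

converges


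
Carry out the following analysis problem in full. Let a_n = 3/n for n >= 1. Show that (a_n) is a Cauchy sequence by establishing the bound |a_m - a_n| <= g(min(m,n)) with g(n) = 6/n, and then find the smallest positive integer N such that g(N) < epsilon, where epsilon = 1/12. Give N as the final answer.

For any m, n >= 1, by the triangle inequality:
|a_m - a_n| = |3/m - 3/n| <= 3*1/m + 3*1/n <= 6/min(m,n).
So g(n) = 6/n bounds the Cauchy difference. Since g(n) -> 0, (a_n) is Cauchy.
Now solve g(N) < 1/12: 6/N < 1/12 <=> N > 6 / (1/12) = 72.
The smallest integer strictly greater than 72 is N = 73.
Check: g(73) = 6/73 = 6/73 < 1/12; g(72) = 1/12 >= 1/12. So N = 73.

73


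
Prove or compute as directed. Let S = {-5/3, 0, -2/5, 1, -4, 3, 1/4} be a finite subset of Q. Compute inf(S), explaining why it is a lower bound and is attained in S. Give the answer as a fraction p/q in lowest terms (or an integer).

S is finite, so inf(S) = min(S).
Sorted increasing:
-4, -5/3, -2/5, 0, 1/4, 1, 3
The extremum is -4.
For every x in S, x >= -4. And -4 is in S, so it is attained.
Therefore inf(S) = -4.

-4


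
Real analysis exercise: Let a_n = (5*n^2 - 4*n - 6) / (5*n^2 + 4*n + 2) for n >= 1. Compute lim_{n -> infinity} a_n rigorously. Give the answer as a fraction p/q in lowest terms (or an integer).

Divide numerator and denominator by n^2, the highest power:
numerator / n^2 = 5 - 4/n - 6/n^2
denominator / n^2 = 5 + 4/n + 2/n^2
As n -> infinity, all terms of the form c/n^k (k >= 1) tend to 0.
So numerator / n^2 -> 5 and denominator / n^2 -> 5.
Therefore lim a_n = 1.

1


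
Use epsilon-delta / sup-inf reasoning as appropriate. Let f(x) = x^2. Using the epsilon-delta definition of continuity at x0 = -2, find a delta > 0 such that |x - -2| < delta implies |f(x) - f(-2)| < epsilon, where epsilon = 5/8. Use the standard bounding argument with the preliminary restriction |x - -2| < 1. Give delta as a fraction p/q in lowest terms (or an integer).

Factor: |x^2 - (-2)^2| = |x - -2| * |x + -2|.
Impose |x - -2| < 1 first. Then |x + -2| = |(x - -2) + 2*(-2)| <= |x - -2| + 2*|-2| < 1 + 4 = 5.
So |x^2 - (-2)^2| < delta * 5.
We need delta * 5 <= 5/8, i.e. delta <= 5/8/5 = 1/8.
Since 1/8 < 1, this is tighter than 1; take delta = 1/8.
So delta = 1/8 works.

1/8


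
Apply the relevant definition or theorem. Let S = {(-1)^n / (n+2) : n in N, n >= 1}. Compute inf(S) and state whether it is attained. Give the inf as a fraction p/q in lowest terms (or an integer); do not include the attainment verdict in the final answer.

Analysis:
- Values: -1/3, 1/4, -1/5, 1/6, -1/7, ...
- Positive terms (even n): 1/(2+2), 1/(4+2), ... decreasing -> max = 1/4 (n=2).
- Negative terms (odd n): -1/(1+2), -1/(3+2), ... increasing -> min = -1/3 (n=1).
- So sup = 1/4 (attained at n=2); inf = -1/3 (attained at n=1).
Conclusion: inf(S) = -1/3, attained in S.

-1/3


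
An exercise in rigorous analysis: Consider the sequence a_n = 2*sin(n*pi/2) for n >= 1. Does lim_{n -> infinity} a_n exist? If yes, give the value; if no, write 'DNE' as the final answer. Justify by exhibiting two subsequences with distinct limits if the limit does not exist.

Examine the behaviour of a_n along subsequences.
a_{4k+1} = 2*sin(pi/2 + 2k*pi) = 2 -> 2. a_{4k+3} = 2*sin(3pi/2 + 2k*pi) = -2 -> -2.
Since these two subsequential limits are 2 and -2, distinct, the full sequence cannot converge (a convergent sequence has all subsequences tending to the same limit). So lim a_n does not exist.

DNE


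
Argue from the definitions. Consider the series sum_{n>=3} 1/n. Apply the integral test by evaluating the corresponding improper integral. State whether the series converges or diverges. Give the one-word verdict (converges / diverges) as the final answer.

Let f(x) = 1/x. Then f is positive, continuous, and decreasing on [3, infinity), so the integral test applies.
Compute the improper integral int_{3}^infinity f(x) dx:
  antiderivative F(x) = log(x).
  As x -> infinity, log(x) -> infinity.
  So int = infinity - log(3) = infinity. By the integral test, the series diverges.

diverges


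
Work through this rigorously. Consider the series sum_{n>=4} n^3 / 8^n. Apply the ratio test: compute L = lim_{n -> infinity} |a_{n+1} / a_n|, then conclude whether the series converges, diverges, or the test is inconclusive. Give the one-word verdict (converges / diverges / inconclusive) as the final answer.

Let a_n denote the general term. Form the ratio a_{n+1}/a_n and simplify:
a_{n+1}/a_n = (n + 1)^3/(8*n^3)
Take the limit as n -> infinity: L = 1/8.
Since L = 1/8 < 1, the ratio test implies the series converges.

converges


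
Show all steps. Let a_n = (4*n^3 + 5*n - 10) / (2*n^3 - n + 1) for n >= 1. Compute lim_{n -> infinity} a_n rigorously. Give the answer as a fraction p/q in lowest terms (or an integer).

Divide numerator and denominator by n^3, the highest power:
numerator / n^3 = 4 + 5/n^2 - 10/n^3
denominator / n^3 = 2 - 1/n^2 + n^(-3)
As n -> infinity, all terms of the form c/n^k (k >= 1) tend to 0.
So numerator / n^3 -> 4 and denominator / n^3 -> 2.
Therefore lim a_n = 2.

2


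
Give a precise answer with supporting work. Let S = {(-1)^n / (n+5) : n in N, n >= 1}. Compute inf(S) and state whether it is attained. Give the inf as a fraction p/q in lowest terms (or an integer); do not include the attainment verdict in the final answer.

Analysis:
- Values: -1/6, 1/7, -1/8, 1/9, -1/10, ...
- Positive terms (even n): 1/(2+5), 1/(4+5), ... decreasing -> max = 1/7 (n=2).
- Negative terms (odd n): -1/(1+5), -1/(3+5), ... increasing -> min = -1/6 (n=1).
- So sup = 1/7 (attained at n=2); inf = -1/6 (attained at n=1).
Conclusion: inf(S) = -1/6, attained in S.

-1/6


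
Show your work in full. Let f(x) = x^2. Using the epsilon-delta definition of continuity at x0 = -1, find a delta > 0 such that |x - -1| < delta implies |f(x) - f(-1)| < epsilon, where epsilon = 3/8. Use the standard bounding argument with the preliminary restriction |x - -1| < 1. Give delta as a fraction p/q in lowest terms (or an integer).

Factor: |x^2 - (-1)^2| = |x - -1| * |x + -1|.
Impose |x - -1| < 1 first. Then |x + -1| = |(x - -1) + 2*(-1)| <= |x - -1| + 2*|-1| < 1 + 2 = 3.
So |x^2 - (-1)^2| < delta * 3.
We need delta * 3 <= 3/8, i.e. delta <= 3/8/3 = 1/8.
Since 1/8 < 1, this is tighter than 1; take delta = 1/8.
So delta = 1/8 works.

1/8


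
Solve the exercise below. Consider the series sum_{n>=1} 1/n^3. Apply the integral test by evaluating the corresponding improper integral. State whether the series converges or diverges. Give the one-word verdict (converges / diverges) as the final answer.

Let f(x) = x^(-3). Then f is positive, continuous, and decreasing on [1, infinity), so the integral test applies.
Compute the improper integral int_{1}^infinity f(x) dx:
  antiderivative F(x) = -1/(2*x^2).
  As x -> infinity, F(x) -> 0 (since p = 3 > 1).
  So int = F(infinity) - F(1) = 0 - (-1/2) = 1/2.
  Finite, so by the integral test, the series converges.

converges


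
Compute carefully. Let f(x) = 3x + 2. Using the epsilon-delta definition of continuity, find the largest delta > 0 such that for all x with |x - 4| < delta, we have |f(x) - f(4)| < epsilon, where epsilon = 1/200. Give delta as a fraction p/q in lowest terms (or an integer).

We compute f(4) = 3*(4) + 2 = 14.
|f(x) - f(4)| = |3x + 2 - (14)| = |3(x - 4)| = 3|x - 4|.
We need 3|x - 4| < 1/200, i.e. |x - 4| < 1/200 / 3 = 1/600.
So any delta <= 1/600 works. Conversely, if delta > 1/600, then x = 4 + 1/600 satisfies |x - 4| = 1/600 < delta but |f(x) - f(4)| = 3 * 1/600 = 1/200, which is not < 1/200; so no larger delta works.
Hence the largest such delta is 1/600.

1/600


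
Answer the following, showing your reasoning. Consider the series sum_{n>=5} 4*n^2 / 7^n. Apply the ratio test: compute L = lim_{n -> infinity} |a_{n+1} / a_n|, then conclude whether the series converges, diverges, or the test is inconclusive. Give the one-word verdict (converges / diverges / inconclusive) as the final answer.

Let a_n denote the general term. Form the ratio a_{n+1}/a_n and simplify:
a_{n+1}/a_n = (n + 1)^2/(7*n^2)
Take the limit as n -> infinity: L = 1/7.
Since L = 1/7 < 1, the ratio test implies the series converges.

converges


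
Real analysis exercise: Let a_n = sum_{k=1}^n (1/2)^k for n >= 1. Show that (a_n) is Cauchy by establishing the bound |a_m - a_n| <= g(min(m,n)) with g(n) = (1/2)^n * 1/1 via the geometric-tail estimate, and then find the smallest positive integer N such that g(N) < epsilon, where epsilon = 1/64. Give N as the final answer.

For m > n >= 1: |a_m - a_n| = sum_{k=n+1}^m (1/2)^k < sum_{k=n+1}^infinity (1/2)^k = (1/2)^(n+1) / (1 - 1/2) = (1/2)^n * (1/2) * (2/1) = (1/2)^n * 1/1.
So g(n) = (1/2)^n / 1. Since g(n) -> 0, (a_n) is Cauchy.
Now solve g(N) < 1/64: (1/2)^N / 1 < 1/64 <=> 2^N > 1 / (1 * 1/64) = 64.
Check powers of 2: 2^6 = 64 <= 64, 2^7 = 128 > 64.
So the smallest such N is 7. Check: g(7) = 1/(1 * 128) = 1/128 < 1/64.

7


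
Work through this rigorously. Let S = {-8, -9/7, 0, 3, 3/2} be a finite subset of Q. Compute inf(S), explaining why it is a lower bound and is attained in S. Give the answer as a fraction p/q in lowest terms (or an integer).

S is finite, so inf(S) = min(S).
Sorted increasing:
-8, -9/7, 0, 3/2, 3
The extremum is -8.
For every x in S, x >= -8. And -8 is in S, so it is attained.
Therefore inf(S) = -8.

-8


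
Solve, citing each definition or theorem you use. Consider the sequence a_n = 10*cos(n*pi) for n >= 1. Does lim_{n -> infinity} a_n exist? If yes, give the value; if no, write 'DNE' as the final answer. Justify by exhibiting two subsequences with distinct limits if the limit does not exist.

Examine the behaviour of a_n along subsequences.
cos(n*pi) = (-1)^n, so a_n = 10*(-1)^n. a_{2k} = 10 -> 10. a_{2k+1} = -10 -> -10.
Since these two subsequential limits are 10 and -10, distinct, the full sequence cannot converge (a convergent sequence has all subsequences tending to the same limit). So lim a_n does not exist.

DNE


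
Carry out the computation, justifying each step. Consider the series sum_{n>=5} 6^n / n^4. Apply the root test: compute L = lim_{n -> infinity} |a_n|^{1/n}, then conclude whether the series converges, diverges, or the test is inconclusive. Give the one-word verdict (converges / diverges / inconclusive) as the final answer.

Let a_n denote the general term. Form |a_n|^(1/n) and simplify:
|a_n|^(1/n) = 6/n^(4/n)
Take the limit as n -> infinity: L = 6.
Since L = 6 > 1, the root test implies divergence.

diverges


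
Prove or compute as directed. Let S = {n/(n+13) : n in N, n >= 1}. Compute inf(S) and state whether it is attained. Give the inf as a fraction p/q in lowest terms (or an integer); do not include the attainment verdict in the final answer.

Analysis:
- Values: 1/14, 2/15, 3/16, 4/17, ... strictly increasing.
- Minimum is 1/14 (n=1); inf = 1/14 (attained).
- n/(n+13) = 1 - 13/(n+13) -> 1 from below as n -> infinity, and never equals 1.
- So sup = 1 (not attained).
Conclusion: inf(S) = 1/14, attained in S.

1/14


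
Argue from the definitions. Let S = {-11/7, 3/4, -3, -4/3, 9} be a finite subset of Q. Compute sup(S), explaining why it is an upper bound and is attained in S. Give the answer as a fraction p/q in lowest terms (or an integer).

S is finite, so sup(S) = max(S).
Sorted decreasing:
9, 3/4, -4/3, -11/7, -3
The extremum is 9.
For every x in S, x <= 9. And 9 is in S, so it is attained.
Therefore sup(S) = 9.

9


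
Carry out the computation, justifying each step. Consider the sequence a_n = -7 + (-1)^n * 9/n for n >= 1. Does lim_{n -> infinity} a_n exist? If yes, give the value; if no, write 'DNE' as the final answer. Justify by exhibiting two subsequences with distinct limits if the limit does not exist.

Examine the behaviour of a_n along subsequences.
Even-n subsequence a_{2k} = -7 + 9/(2k) -> -7. Odd-n subsequence a_{2k+1} = -7 - 9/(2k+1) -> -7. Both tend to -7, which suggests the limit is -7; verify directly.
|a_n - (-7)| = |(-1)^n * 9/n| = 9/n for every n >= 1.
Given epsilon > 0, choose a positive integer N > 9/epsilon. Then for all n >= N, |a_n - (-7)| = 9/n <= 9/N < epsilon.
So by the definition of the limit, lim a_n exists and equals -7.

-7


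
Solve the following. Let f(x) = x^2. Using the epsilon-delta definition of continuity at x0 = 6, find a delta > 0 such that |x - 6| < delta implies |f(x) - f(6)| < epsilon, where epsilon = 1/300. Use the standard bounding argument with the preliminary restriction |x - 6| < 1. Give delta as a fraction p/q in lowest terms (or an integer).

Factor: |x^2 - (6)^2| = |x - 6| * |x + 6|.
Impose |x - 6| < 1 first. Then |x + 6| = |(x - 6) + 2*(6)| <= |x - 6| + 2*|6| < 1 + 12 = 13.
So |x^2 - (6)^2| < delta * 13.
We need delta * 13 <= 1/300, i.e. delta <= 1/300/13 = 1/3900.
Since 1/3900 < 1, this is tighter than 1; take delta = 1/3900.
So delta = 1/3900 works.

1/3900


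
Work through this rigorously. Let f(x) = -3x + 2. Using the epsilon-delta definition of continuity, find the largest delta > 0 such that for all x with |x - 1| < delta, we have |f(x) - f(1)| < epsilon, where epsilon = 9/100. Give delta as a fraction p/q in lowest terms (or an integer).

We compute f(1) = -3*(1) + 2 = -1.
|f(x) - f(1)| = |-3x + 2 - (-1)| = |-3(x - 1)| = 3|x - 1|.
We need 3|x - 1| < 9/100, i.e. |x - 1| < 9/100 / 3 = 3/100.
So any delta <= 3/100 works. Conversely, if delta > 3/100, then x = 1 + 3/100 satisfies |x - 1| = 3/100 < delta but |f(x) - f(1)| = 3 * 3/100 = 9/100, which is not < 9/100; so no larger delta works.
Hence the largest such delta is 3/100.

3/100


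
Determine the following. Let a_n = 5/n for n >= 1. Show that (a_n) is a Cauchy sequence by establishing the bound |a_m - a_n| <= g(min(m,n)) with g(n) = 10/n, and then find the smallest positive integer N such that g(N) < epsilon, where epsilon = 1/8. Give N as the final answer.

For any m, n >= 1, by the triangle inequality:
|a_m - a_n| = |5/m - 5/n| <= 5*1/m + 5*1/n <= 10/min(m,n).
So g(n) = 10/n bounds the Cauchy difference. Since g(n) -> 0, (a_n) is Cauchy.
Now solve g(N) < 1/8: 10/N < 1/8 <=> N > 10 / (1/8) = 80.
The smallest integer strictly greater than 80 is N = 81.
Check: g(81) = 10/81 = 10/81 < 1/8; g(80) = 1/8 >= 1/8. So N = 81.

81


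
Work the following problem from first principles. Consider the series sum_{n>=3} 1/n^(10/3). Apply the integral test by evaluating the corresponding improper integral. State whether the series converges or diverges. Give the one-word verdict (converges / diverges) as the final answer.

Let f(x) = x^(-10/3). Then f is positive, continuous, and decreasing on [3, infinity), so the integral test applies.
Compute the improper integral int_{3}^infinity f(x) dx:
  antiderivative F(x) = -3/(7*x^(7/3)).
  As x -> infinity, F(x) -> 0 (since p = 10/3 > 1).
  So int = F(infinity) - F(3) = 0 - (-3^(2/3)/63) = 3^(2/3)/63.
  Finite, so by the integral test, the series converges.

converges


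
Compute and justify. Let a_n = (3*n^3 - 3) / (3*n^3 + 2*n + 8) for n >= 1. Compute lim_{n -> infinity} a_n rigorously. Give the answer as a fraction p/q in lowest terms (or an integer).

Divide numerator and denominator by n^3, the highest power:
numerator / n^3 = 3 - 3/n^3
denominator / n^3 = 3 + 2/n^2 + 8/n^3
As n -> infinity, all terms of the form c/n^k (k >= 1) tend to 0.
So numerator / n^3 -> 3 and denominator / n^3 -> 3.
Therefore lim a_n = 1.

1


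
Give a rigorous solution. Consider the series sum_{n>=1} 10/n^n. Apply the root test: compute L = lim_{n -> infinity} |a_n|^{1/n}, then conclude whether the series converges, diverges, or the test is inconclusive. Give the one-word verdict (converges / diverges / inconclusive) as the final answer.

Let a_n denote the general term. Form |a_n|^(1/n) and simplify:
|a_n|^(1/n) = 10^(1/n)/n
Take the limit as n -> infinity: L = 0.
Since L = 0 < 1, the root test implies convergence.

converges


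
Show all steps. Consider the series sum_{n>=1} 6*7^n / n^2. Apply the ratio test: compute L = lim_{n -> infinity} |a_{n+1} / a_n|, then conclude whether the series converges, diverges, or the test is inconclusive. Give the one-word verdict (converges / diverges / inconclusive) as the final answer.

Let a_n denote the general term. Form the ratio a_{n+1}/a_n and simplify:
a_{n+1}/a_n = 7*n^2/(n + 1)^2
Take the limit as n -> infinity: L = 7.
Since L = 7 > 1 (or L = infinity), the ratio test implies the series diverges.

diverges


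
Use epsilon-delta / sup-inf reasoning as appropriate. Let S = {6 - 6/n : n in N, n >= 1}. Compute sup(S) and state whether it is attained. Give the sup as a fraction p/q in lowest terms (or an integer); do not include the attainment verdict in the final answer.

Analysis:
- Values: 0, 3, 4, 9/2, ... strictly increasing.
- Minimum is 0 (n=1); inf = 0 (attained).
- 6 - 6/n -> 6 from below; sup = 6, not attained.
Conclusion: sup(S) = 6, not attained in S.

6


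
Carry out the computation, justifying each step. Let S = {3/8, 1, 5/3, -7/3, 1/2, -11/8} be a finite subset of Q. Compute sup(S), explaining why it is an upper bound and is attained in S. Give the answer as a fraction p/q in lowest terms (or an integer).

S is finite, so sup(S) = max(S).
Sorted decreasing:
5/3, 1, 1/2, 3/8, -11/8, -7/3
The extremum is 5/3.
For every x in S, x <= 5/3. And 5/3 is in S, so it is attained.
Therefore sup(S) = 5/3.

5/3


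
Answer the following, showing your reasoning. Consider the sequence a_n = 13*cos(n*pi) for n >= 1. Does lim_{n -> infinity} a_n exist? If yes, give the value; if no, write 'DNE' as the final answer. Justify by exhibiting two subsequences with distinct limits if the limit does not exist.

Examine the behaviour of a_n along subsequences.
cos(n*pi) = (-1)^n, so a_n = 13*(-1)^n. a_{2k} = 13 -> 13. a_{2k+1} = -13 -> -13.
Since these two subsequential limits are 13 and -13, distinct, the full sequence cannot converge (a convergent sequence has all subsequences tending to the same limit). So lim a_n does not exist.

DNE


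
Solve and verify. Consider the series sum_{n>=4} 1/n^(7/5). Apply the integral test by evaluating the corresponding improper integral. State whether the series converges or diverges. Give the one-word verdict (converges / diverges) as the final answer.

Let f(x) = x^(-7/5). Then f is positive, continuous, and decreasing on [4, infinity), so the integral test applies.
Compute the improper integral int_{4}^infinity f(x) dx:
  antiderivative F(x) = -5/(2*x^(2/5)).
  As x -> infinity, F(x) -> 0 (since p = 7/5 > 1).
  So int = F(infinity) - F(4) = 0 - (-5*2^(1/5)/4) = 5*2^(1/5)/4.
  Finite, so by the integral test, the series converges.

converges


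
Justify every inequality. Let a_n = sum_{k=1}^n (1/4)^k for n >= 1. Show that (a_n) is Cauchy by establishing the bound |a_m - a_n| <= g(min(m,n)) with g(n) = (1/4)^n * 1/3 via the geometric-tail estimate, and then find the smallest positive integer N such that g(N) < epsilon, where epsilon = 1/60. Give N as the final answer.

For m > n >= 1: |a_m - a_n| = sum_{k=n+1}^m (1/4)^k < sum_{k=n+1}^infinity (1/4)^k = (1/4)^(n+1) / (1 - 1/4) = (1/4)^n * (1/4) * (4/3) = (1/4)^n * 1/3.
So g(n) = (1/4)^n / 3. Since g(n) -> 0, (a_n) is Cauchy.
Now solve g(N) < 1/60: (1/4)^N / 3 < 1/60 <=> 4^N > 1 / (3 * 1/60) = 20.
Check powers of 4: 4^2 = 16 <= 20, 4^3 = 64 > 20.
So the smallest such N is 3. Check: g(3) = 1/(3 * 64) = 1/192 < 1/60.

3


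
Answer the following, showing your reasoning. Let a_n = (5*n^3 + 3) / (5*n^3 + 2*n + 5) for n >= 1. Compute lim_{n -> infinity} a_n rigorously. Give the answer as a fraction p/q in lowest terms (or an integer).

Divide numerator and denominator by n^3, the highest power:
numerator / n^3 = 5 + 3/n^3
denominator / n^3 = 5 + 2/n^2 + 5/n^3
As n -> infinity, all terms of the form c/n^k (k >= 1) tend to 0.
So numerator / n^3 -> 5 and denominator / n^3 -> 5.
Therefore lim a_n = 1.

1


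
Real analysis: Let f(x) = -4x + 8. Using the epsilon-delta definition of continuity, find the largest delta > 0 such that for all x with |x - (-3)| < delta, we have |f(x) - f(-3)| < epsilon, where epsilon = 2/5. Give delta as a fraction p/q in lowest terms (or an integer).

We compute f(-3) = -4*(-3) + 8 = 20.
|f(x) - f(-3)| = |-4x + 8 - (20)| = |-4(x - (-3))| = 4|x - (-3)|.
We need 4|x - (-3)| < 2/5, i.e. |x - (-3)| < 2/5 / 4 = 1/10.
So any delta <= 1/10 works. Conversely, if delta > 1/10, then x = -3 + 1/10 satisfies |x - (-3)| = 1/10 < delta but |f(x) - f(-3)| = 4 * 1/10 = 2/5, which is not < 2/5; so no larger delta works.
Hence the largest such delta is 1/10.

1/10


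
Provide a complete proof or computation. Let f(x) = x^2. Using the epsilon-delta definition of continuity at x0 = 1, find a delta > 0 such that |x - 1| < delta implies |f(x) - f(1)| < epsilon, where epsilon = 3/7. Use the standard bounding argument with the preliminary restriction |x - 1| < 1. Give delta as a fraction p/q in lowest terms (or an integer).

Factor: |x^2 - (1)^2| = |x - 1| * |x + 1|.
Impose |x - 1| < 1 first. Then |x + 1| = |(x - 1) + 2*(1)| <= |x - 1| + 2*|1| < 1 + 2 = 3.
So |x^2 - (1)^2| < delta * 3.
We need delta * 3 <= 3/7, i.e. delta <= 3/7/3 = 1/7.
Since 1/7 < 1, this is tighter than 1; take delta = 1/7.
So delta = 1/7 works.

1/7


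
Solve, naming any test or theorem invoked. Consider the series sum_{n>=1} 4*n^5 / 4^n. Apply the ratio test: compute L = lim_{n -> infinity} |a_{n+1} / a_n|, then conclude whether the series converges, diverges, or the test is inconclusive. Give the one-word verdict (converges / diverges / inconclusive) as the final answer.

Let a_n denote the general term. Form the ratio a_{n+1}/a_n and simplify:
a_{n+1}/a_n = (n + 1)^5/(4*n^5)
Take the limit as n -> infinity: L = 1/4.
Since L = 1/4 < 1, the ratio test implies the series converges.

converges
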